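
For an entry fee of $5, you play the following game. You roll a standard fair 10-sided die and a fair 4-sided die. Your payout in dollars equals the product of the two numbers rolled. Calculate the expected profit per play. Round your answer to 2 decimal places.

$8.75

Distribution of the product of the two numbers rolled: 1 w.p. 1/40, 2 w.p. 1/20, 3 w.p. 1/20, 4 w.p. 3/40, 5 w.p. 1/40, 6 w.p. 3/40, …
E[payout] = (1/40)·1 + (1/20)·2 + (1/20)·3 + (3/40)·4 + (1/40)·5 + (3/40)·6 + (1/40)·7 + (3/40)·8 + (1/20)·9 + (1/20)·10 + (3/40)·12 + (1/40)·14 + (1/40)·15 + (1/20)·16 + (1/20)·18 + (1/20)·20 + (1/40)·21 + (1/20)·24 + (1/40)·27 + (1/40)·28 + (1/40)·30 + (1/40)·32 + (1/40)·36 + (1/40)·40 = 55/4
Expected profit = 55/4 − 5 = 35/4 ≈ $8.75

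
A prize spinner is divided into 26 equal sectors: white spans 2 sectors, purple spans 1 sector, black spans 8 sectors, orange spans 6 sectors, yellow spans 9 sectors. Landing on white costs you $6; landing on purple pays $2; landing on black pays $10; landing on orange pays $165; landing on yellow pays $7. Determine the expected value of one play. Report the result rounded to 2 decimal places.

E[payout] = (2/26)·(-6) + (1/26)·2 + (8/26)·10 + (6/26)·165 + (9/26)·7 = 1123/26
≈ $43.19

$43.19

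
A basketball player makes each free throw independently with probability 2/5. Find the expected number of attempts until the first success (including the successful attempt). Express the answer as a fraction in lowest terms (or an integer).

5/2

For a geometric distribution, E[trials] = 1/p = 1/(2/5) = 5/2.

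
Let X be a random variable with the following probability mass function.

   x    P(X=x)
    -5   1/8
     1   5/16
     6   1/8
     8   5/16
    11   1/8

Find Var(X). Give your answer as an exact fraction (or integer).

6263/256

E[X] = (1/8)·(-5) + (5/16)·1 + (1/8)·6 + (5/16)·8 + (1/8)·11 = 69/16
E[X²] = (1/8)·25 + (5/16)·1 + (1/8)·36 + (5/16)·64 + (1/8)·121 = 689/16
Var(X) = 689/16 − (69/16)² = 6263/256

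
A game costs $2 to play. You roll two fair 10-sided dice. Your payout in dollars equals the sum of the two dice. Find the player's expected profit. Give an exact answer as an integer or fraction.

$9

Distribution of the sum of the two dice: 2 w.p. 1/100, 3 w.p. 1/50, 4 w.p. 3/100, 5 w.p. 1/25, 6 w.p. 1/20, 7 w.p. 3/50, …
E[payout] = (1/100)·2 + (1/50)·3 + (3/100)·4 + (1/25)·5 + (1/20)·6 + (3/50)·7 + (7/100)·8 + (2/25)·9 + (9/100)·10 + (1/10)·11 + (9/100)·12 + (2/25)·13 + (7/100)·14 + (3/50)·15 + (1/20)·16 + (1/25)·17 + (3/100)·18 + (1/50)·19 + (1/100)·20 = 11
Expected profit = 11 − 2 = 9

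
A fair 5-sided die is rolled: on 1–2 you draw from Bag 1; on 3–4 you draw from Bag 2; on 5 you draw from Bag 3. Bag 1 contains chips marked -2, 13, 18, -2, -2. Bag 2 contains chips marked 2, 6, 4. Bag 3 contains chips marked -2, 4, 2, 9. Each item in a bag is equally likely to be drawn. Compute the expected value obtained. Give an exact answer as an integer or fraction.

17/4

E[X | Bag 1] = (-2 + 13 + 18 − 2 − 2)/5 = 5
E[X | Bag 2] = (2 + 6 + 4)/3 = 4
E[X | Bag 3] = (-2 + 4 + 2 + 9)/4 = 13/4
E[X] = (2/5)·5 + (2/5)·4 + (1/5)·13/4 = 17/4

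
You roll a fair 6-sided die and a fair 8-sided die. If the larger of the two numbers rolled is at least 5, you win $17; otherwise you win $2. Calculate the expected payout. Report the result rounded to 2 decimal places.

$12.00

E[payout] = (1/3)·2 + (2/3)·17 = 12
≈ $12.00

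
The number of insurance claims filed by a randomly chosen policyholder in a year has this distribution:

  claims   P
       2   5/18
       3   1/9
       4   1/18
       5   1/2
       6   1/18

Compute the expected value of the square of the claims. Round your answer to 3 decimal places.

E[X²] = (5/18)·4 + (1/9)·9 + (1/18)·16 + (1/2)·25 + (1/18)·36
     = 35/2 ≈ 17.500

17.500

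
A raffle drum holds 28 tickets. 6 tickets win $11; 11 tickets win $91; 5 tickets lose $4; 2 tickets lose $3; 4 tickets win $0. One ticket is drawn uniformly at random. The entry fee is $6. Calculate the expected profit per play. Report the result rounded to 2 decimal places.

$31.18

E[payout] = (6/28)·11 + (11/28)·91 + (5/28)·(-4) + (2/28)·(-3) + (4/28)·0 = 1041/28
Expected profit = 1041/28 − 6 = 873/28 ≈ $31.18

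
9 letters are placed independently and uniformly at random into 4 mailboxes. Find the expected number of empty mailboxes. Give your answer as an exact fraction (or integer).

Let Xⱼ=1 if mailbox j is empty. P(Xⱼ=1) = ((4-1)/4)^9 = 19683/262144.
By linearity, E[#empty] = 4·19683/262144 = 19683/65536.

19683/65536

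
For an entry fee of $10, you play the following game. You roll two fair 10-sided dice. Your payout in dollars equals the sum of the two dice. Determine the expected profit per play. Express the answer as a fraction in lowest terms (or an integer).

Distribution of the sum of the two dice: 2 w.p. 1/100, 3 w.p. 1/50, 4 w.p. 3/100, 5 w.p. 1/25, 6 w.p. 1/20, 7 w.p. 3/50, …
E[payout] = (1/100)·2 + (1/50)·3 + (3/100)·4 + (1/25)·5 + (1/20)·6 + (3/50)·7 + (7/100)·8 + (2/25)·9 + (9/100)·10 + (1/10)·11 + (9/100)·12 + (2/25)·13 + (7/100)·14 + (3/50)·15 + (1/20)·16 + (1/25)·17 + (3/100)·18 + (1/50)·19 + (1/100)·20 = 11
Expected profit = 11 − 10 = 1

$1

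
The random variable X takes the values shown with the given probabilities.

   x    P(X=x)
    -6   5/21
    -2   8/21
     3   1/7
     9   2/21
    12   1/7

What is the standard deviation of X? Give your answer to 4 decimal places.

6.2459

E[X] = 17/21, E[X²] = 119/3
Var(X) = E[X²] − (E[X])² = 119/3 − 289/441 = 17204/441
SD(X) = √(17204/441) ≈ 6.2459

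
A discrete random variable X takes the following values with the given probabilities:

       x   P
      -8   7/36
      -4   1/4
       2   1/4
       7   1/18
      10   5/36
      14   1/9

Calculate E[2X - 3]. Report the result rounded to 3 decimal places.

-0.444

E[2x-3] = (7/36)·(-19) + (1/4)·(-11) + (1/4)·1 + (1/18)·11 + (5/36)·17 + (1/9)·25
     = -4/9 ≈ -0.444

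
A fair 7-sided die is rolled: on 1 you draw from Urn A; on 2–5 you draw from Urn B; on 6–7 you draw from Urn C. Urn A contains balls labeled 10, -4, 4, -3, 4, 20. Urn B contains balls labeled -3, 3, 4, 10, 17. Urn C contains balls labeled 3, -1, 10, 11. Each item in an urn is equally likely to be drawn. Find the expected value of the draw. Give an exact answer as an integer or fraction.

622/105

E[X | Urn A] = (10 − 4 + 4 − 3 + 4 + 20)/6 = 31/6
E[X | Urn B] = (-3 + 3 + 4 + 10 + 17)/5 = 31/5
E[X | Urn C] = (3 − 1 + 10 + 11)/4 = 23/4
E[X] = (1/7)·31/6 + (4/7)·31/5 + (2/7)·23/4 = 622/105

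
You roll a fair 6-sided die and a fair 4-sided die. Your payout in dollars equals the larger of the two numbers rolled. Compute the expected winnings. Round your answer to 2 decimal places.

Distribution of the larger of the two numbers rolled: 1 w.p. 1/24, 2 w.p. 1/8, 3 w.p. 5/24, 4 w.p. 7/24, 5 w.p. 1/6, 6 w.p. 1/6
E[payout] = (1/24)·1 + (1/8)·2 + (5/24)·3 + (7/24)·4 + (1/6)·5 + (1/6)·6 = 47/12
≈ $3.92

$3.92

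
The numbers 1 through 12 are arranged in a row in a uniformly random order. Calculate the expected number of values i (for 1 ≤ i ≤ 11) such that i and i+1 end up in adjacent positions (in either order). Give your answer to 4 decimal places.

1.8333

For each i ∈ {1,…,11}, let Xᵢ = 1 if i and i+1 are adjacent. P(Xᵢ=1) = 2·(12−1)!/12! = 2/12.
By linearity, E[ΣXᵢ] = (11)·(2/12) = 11/6.
≈ 1.8333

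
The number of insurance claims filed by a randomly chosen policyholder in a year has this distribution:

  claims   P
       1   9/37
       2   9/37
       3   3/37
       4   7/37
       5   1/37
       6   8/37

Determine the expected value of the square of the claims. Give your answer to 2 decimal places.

E[X²] = (9/37)·1 + (9/37)·4 + (3/37)·9 + (7/37)·16 + (1/37)·25 + (8/37)·36
     = 497/37 ≈ 13.43

13.43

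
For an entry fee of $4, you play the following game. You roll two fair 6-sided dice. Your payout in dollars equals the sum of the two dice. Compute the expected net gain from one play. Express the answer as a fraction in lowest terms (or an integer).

$3

Distribution of the sum of the two dice: 2 w.p. 1/36, 3 w.p. 1/18, 4 w.p. 1/12, 5 w.p. 1/9, 6 w.p. 5/36, 7 w.p. 1/6, …
E[payout] = (1/36)·2 + (1/18)·3 + (1/12)·4 + (1/9)·5 + (5/36)·6 + (1/6)·7 + (5/36)·8 + (1/9)·9 + (1/12)·10 + (1/18)·11 + (1/36)·12 = 7
Expected profit = 7 − 4 = 3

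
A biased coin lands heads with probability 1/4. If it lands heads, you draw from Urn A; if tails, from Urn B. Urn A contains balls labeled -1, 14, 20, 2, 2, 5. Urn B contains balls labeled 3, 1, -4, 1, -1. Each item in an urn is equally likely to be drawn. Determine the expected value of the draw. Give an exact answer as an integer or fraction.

E[X | Urn A] = (-1 + 14 + 20 + 2 + 2 + 5)/6 = 7
E[X | Urn B] = (3 + 1 − 4 + 1 − 1)/5 = 0
E[X] = (1/4)·7 + (3/4)·0 = 7/4

7/4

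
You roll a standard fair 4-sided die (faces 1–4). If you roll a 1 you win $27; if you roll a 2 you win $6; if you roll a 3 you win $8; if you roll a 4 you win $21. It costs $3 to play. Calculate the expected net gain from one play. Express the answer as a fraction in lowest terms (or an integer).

25/2 dollars

E[payout] = (1/4)·6 + (1/4)·8 + (1/4)·21 + (1/4)·27 = 31/2
Expected profit = 31/2 − 3 = 25/2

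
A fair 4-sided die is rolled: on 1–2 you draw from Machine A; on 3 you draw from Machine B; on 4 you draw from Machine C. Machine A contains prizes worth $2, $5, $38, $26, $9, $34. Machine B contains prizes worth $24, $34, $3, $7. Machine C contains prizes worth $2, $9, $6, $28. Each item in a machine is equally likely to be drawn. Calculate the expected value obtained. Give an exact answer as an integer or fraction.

265/16 dollars

E[X | Machine A] = (2 + 5 + 38 + 26 + 9 + 34)/6 = 19
E[X | Machine B] = (24 + 34 + 3 + 7)/4 = 17
E[X | Machine C] = (2 + 9 + 6 + 28)/4 = 45/4
E[X] = (1/2)·19 + (1/4)·17 + (1/4)·45/4 = 265/16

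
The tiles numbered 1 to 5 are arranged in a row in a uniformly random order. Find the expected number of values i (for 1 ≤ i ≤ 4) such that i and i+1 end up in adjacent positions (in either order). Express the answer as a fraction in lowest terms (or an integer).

For each i ∈ {1,…,4}, let Xᵢ = 1 if i and i+1 are adjacent. P(Xᵢ=1) = 2·(5−1)!/5! = 2/5.
By linearity, E[ΣXᵢ] = (4)·(2/5) = 8/5.

8/5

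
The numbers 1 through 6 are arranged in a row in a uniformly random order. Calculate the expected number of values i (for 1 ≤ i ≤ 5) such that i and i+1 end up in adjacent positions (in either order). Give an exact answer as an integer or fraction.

For each i ∈ {1,…,5}, let Xᵢ = 1 if i and i+1 are adjacent. P(Xᵢ=1) = 2·(6−1)!/6! = 2/6.
By linearity, E[ΣXᵢ] = (5)·(2/6) = 5/3.

5/3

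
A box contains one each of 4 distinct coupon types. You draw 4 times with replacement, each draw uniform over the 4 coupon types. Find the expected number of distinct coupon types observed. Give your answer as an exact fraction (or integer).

Let Xⱼ=1 if type j appears at least once. P(Xⱼ=1) = 1 − ((4−1)/4)^4 = 175/256.
E[#distinct] = 4·175/256 = 175/64.

175/64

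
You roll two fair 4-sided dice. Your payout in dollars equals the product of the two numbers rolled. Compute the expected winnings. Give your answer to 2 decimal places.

Distribution of the product of the two numbers rolled: 1 w.p. 1/16, 2 w.p. 1/8, 3 w.p. 1/8, 4 w.p. 3/16, 6 w.p. 1/8, 8 w.p. 1/8, …
E[payout] = (1/16)·1 + (1/8)·2 + (1/8)·3 + (3/16)·4 + (1/8)·6 + (1/8)·8 + (1/16)·9 + (1/8)·12 + (1/16)·16 = 25/4
≈ $6.25

$6.25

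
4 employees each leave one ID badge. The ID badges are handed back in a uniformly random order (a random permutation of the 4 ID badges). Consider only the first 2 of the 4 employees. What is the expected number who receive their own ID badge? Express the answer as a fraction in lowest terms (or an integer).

1/2

Let Xᵢ = 1 if person i gets their own ID badge. For each i, P(Xᵢ=1) = 1/4.
By linearity of expectation, E[X₁+…+X_2] = 2·(1/4) = 1/2.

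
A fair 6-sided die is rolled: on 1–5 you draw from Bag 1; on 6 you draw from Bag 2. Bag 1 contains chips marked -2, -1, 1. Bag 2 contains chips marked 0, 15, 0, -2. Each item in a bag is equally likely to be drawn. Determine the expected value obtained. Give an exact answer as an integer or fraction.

E[X | Bag 1] = (-2 − 1 + 1)/3 = -2/3
E[X | Bag 2] = (0 + 15 + 0 − 2)/4 = 13/4
E[X] = (5/6)·(-2/3) + (1/6)·13/4 = -1/72

-1/72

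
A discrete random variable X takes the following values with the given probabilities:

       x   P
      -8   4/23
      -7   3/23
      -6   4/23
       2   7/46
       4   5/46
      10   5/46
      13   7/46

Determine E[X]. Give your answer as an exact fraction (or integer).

21/46

E[X] = (4/23)·(-8) + (3/23)·(-7) + (4/23)·(-6) + (7/46)·2 + (5/46)·4 + (5/46)·10 + (7/46)·13
     = 21/46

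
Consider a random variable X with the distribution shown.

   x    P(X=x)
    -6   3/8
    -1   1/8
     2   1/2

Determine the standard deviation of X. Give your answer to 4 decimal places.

3.7060

E[X] = -11/8, E[X²] = 125/8
Var(X) = E[X²] − (E[X])² = 125/8 − 121/64 = 879/64
SD(X) = √(879/64) ≈ 3.7060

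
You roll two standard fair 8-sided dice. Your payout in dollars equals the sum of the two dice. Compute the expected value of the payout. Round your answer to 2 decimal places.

Distribution of the sum of the two dice: 2 w.p. 1/64, 3 w.p. 1/32, 4 w.p. 3/64, 5 w.p. 1/16, 6 w.p. 5/64, 7 w.p. 3/32, …
E[payout] = (1/64)·2 + (1/32)·3 + (3/64)·4 + (1/16)·5 + (5/64)·6 + (3/32)·7 + (7/64)·8 + (1/8)·9 + (7/64)·10 + (3/32)·11 + (5/64)·12 + (1/16)·13 + (3/64)·14 + (1/32)·15 + (1/64)·16 = 9
≈ $9.00

$9.00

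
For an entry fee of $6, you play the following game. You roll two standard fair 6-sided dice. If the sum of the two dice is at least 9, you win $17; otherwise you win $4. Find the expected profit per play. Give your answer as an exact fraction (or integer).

E[payout] = (13/18)·4 + (5/18)·17 = 137/18
Expected profit = 137/18 − 6 = 29/18

29/18 dollars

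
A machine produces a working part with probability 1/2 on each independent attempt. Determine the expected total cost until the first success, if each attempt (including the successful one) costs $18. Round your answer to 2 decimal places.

$36.00

E[#attempts] = 1/p = 2; E[cost] = 18·2 = 36.
≈ 36.00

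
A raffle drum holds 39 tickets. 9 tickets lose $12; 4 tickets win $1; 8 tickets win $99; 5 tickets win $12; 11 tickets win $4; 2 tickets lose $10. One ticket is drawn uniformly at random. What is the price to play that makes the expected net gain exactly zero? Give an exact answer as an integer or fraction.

E[payout] = (9/39)·(-12) + (4/39)·1 + (8/39)·99 + (5/39)·12 + (11/39)·4 + (2/39)·(-10) = 772/39
Fair fee = E[payout] = 772/39

772/39 dollars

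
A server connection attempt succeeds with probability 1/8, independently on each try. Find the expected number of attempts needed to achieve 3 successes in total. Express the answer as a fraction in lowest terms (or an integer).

By linearity (sum of 3 independent geometric waits), E[trials] = 3/p = 3/(1/8) = 24.

24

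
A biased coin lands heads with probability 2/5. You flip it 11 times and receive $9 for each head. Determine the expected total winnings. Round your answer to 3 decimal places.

E[#heads] = 11·2/5 = 22/5 (linearity over flips).
E[winnings] = 9·22/5 = 198/5.
≈ 39.600

$39.600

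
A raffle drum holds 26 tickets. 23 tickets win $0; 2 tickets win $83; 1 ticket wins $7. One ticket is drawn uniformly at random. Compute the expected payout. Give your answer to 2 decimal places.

$6.65

E[payout] = (23/26)·0 + (2/26)·83 + (1/26)·7 = 173/26
≈ $6.65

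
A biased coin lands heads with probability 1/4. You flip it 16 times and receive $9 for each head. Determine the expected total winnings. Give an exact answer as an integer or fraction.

E[#heads] = 16·1/4 = 4 (linearity over flips).
E[winnings] = 9·4 = 36.

$36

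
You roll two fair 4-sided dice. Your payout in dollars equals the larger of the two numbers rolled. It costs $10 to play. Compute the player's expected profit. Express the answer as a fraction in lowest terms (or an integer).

Distribution of the larger of the two numbers rolled: 1 w.p. 1/16, 2 w.p. 3/16, 3 w.p. 5/16, 4 w.p. 7/16
E[payout] = (1/16)·1 + (3/16)·2 + (5/16)·3 + (7/16)·4 = 25/8
Expected profit = 25/8 − 10 = -55/8

-55/8 dollars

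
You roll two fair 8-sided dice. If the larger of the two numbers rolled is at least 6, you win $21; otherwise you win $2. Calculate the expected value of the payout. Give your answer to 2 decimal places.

E[payout] = (25/64)·2 + (39/64)·21 = 869/64
≈ $13.58

$13.58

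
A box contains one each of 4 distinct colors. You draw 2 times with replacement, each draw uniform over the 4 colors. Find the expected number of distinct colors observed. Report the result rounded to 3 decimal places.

Let Xⱼ=1 if type j appears at least once. P(Xⱼ=1) = 1 − ((4−1)/4)^2 = 7/16.
E[#distinct] = 4·7/16 = 7/4.
≈ 1.750

1.750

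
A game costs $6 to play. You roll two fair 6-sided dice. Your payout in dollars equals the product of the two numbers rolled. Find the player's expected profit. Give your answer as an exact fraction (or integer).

Distribution of the product of the two numbers rolled: 1 w.p. 1/36, 2 w.p. 1/18, 3 w.p. 1/18, 4 w.p. 1/12, 5 w.p. 1/18, 6 w.p. 1/9, …
E[payout] = (1/36)·1 + (1/18)·2 + (1/18)·3 + (1/12)·4 + (1/18)·5 + (1/9)·6 + (1/18)·8 + (1/36)·9 + (1/18)·10 + (1/9)·12 + (1/18)·15 + (1/36)·16 + (1/18)·18 + (1/18)·20 + (1/18)·24 + (1/36)·25 + (1/18)·30 + (1/36)·36 = 49/4
Expected profit = 49/4 − 6 = 25/4

25/4 dollars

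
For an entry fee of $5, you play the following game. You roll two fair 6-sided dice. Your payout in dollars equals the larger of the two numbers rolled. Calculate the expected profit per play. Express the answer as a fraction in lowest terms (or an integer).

-19/36 dollars

Distribution of the larger of the two numbers rolled: 1 w.p. 1/36, 2 w.p. 1/12, 3 w.p. 5/36, 4 w.p. 7/36, 5 w.p. 1/4, 6 w.p. 11/36
E[payout] = (1/36)·1 + (1/12)·2 + (5/36)·3 + (7/36)·4 + (1/4)·5 + (11/36)·6 = 161/36
Expected profit = 161/36 − 5 = -19/36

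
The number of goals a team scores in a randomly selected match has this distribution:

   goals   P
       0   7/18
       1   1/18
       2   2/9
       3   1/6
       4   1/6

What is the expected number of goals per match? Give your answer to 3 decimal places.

1.667

E[X] = (7/18)·0 + (1/18)·1 + (2/9)·2 + (1/6)·3 + (1/6)·4
     = 5/3 ≈ 1.667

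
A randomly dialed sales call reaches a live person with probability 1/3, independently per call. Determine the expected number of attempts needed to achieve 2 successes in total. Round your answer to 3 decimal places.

By linearity (sum of 2 independent geometric waits), E[trials] = 2/p = 2/(1/3) = 6.
≈ 6.000

6.000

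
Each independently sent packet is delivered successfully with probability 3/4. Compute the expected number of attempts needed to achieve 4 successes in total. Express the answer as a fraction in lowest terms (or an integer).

By linearity (sum of 4 independent geometric waits), E[trials] = 4/p = 4/(3/4) = 16/3.

16/3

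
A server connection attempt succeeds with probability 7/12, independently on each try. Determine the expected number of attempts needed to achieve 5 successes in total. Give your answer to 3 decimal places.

By linearity (sum of 5 independent geometric waits), E[trials] = 5/p = 5/(7/12) = 60/7.
≈ 8.571

8.571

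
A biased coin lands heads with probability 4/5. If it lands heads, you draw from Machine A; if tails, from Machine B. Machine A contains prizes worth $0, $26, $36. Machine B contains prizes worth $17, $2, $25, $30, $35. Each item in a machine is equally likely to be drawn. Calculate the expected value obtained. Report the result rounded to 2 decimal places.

E[X | Machine A] = (0 + 26 + 36)/3 = 62/3
E[X | Machine B] = (17 + 2 + 25 + 30 + 35)/5 = 109/5
E[X] = (4/5)·62/3 + (1/5)·109/5 = 1567/75 ≈ 20.89

$20.89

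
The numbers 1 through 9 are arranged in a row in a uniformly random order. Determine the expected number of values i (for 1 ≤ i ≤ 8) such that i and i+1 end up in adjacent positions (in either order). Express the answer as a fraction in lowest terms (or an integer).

16/9

For each i ∈ {1,…,8}, let Xᵢ = 1 if i and i+1 are adjacent. P(Xᵢ=1) = 2·(9−1)!/9! = 2/9.
By linearity, E[ΣXᵢ] = (8)·(2/9) = 16/9.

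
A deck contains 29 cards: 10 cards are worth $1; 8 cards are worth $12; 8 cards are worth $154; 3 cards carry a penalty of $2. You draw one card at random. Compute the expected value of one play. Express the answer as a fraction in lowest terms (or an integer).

1332/29 dollars

E[payout] = (10/29)·1 + (8/29)·12 + (8/29)·154 + (3/29)·(-2) = 1332/29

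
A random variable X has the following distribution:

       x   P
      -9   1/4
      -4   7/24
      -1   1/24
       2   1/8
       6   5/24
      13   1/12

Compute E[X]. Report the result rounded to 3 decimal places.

-0.875

E[X] = (1/4)·(-9) + (7/24)·(-4) + (1/24)·(-1) + (1/8)·2 + (5/24)·6 + (1/12)·13
     = -7/8 ≈ -0.875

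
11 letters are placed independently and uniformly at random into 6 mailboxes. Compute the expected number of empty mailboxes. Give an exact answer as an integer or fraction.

Let Xⱼ=1 if mailbox j is empty. P(Xⱼ=1) = ((6-1)/6)^11 = 48828125/362797056.
By linearity, E[#empty] = 6·48828125/362797056 = 48828125/60466176.

48828125/60466176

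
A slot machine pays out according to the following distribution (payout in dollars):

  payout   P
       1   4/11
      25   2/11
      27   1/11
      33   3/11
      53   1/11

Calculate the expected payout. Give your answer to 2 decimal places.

E[X] = (4/11)·1 + (2/11)·25 + (1/11)·27 + (3/11)·33 + (1/11)·53
     = 233/11 ≈ 21.18

$21.18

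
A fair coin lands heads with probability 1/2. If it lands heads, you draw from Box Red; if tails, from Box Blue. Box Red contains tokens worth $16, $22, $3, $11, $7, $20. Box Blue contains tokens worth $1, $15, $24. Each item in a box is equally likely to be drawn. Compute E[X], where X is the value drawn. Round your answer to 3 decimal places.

$13.250

E[X | Box Red] = (16 + 22 + 3 + 11 + 7 + 20)/6 = 79/6
E[X | Box Blue] = (1 + 15 + 24)/3 = 40/3
E[X] = (1/2)·79/6 + (1/2)·40/3 = 53/4 ≈ 13.250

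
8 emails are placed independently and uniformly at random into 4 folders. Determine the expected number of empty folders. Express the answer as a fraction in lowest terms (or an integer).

Let Xⱼ=1 if folder j is empty. P(Xⱼ=1) = ((4-1)/4)^8 = 6561/65536.
By linearity, E[#empty] = 4·6561/65536 = 6561/16384.

6561/16384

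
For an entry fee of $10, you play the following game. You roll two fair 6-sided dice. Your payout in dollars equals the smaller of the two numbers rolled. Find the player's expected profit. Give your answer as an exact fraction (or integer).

-269/36 dollars

Distribution of the smaller of the two numbers rolled: 1 w.p. 11/36, 2 w.p. 1/4, 3 w.p. 7/36, 4 w.p. 5/36, 5 w.p. 1/12, 6 w.p. 1/36
E[payout] = (11/36)·1 + (1/4)·2 + (7/36)·3 + (5/36)·4 + (1/12)·5 + (1/36)·6 = 91/36
Expected profit = 91/36 − 10 = -269/36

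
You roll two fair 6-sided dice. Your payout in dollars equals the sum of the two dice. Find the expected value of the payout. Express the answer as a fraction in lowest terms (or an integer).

$7

Distribution of the sum of the two dice: 2 w.p. 1/36, 3 w.p. 1/18, 4 w.p. 1/12, 5 w.p. 1/9, 6 w.p. 5/36, 7 w.p. 1/6, …
E[payout] = (1/36)·2 + (1/18)·3 + (1/12)·4 + (1/9)·5 + (5/36)·6 + (1/6)·7 + (5/36)·8 + (1/9)·9 + (1/12)·10 + (1/18)·11 + (1/36)·12 = 7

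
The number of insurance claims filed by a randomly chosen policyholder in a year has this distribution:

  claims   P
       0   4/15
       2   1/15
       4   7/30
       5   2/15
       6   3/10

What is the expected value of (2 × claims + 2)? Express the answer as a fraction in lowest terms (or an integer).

E[2x+2] = (4/15)·2 + (1/15)·6 + (7/30)·10 + (2/15)·12 + (3/10)·14
     = 136/15

136/15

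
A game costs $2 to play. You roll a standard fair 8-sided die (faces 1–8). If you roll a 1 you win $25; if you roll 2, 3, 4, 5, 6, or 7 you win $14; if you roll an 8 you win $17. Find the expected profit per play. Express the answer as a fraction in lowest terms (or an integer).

E[payout] = (3/4)·14 + (1/8)·17 + (1/8)·25 = 63/4
Expected profit = 63/4 − 2 = 55/4

55/4 dollars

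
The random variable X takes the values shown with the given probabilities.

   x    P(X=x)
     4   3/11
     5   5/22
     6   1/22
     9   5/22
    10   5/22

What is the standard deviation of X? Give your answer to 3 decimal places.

2.516

E[X] = 75/11, E[X²] = 581/11
Var(X) = E[X²] − (E[X])² = 581/11 − 5625/121 = 766/121
SD(X) = √(766/121) ≈ 2.516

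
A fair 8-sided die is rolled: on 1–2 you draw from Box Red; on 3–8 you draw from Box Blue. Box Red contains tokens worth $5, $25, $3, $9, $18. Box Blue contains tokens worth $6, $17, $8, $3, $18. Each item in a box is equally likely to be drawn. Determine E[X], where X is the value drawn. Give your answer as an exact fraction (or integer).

54/5 dollars

E[X | Box Red] = (5 + 25 + 3 + 9 + 18)/5 = 12
E[X | Box Blue] = (6 + 17 + 8 + 3 + 18)/5 = 52/5
E[X] = (1/4)·12 + (3/4)·52/5 = 54/5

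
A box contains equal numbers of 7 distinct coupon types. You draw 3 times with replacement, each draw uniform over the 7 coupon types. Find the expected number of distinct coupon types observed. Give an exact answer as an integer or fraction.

Let Xⱼ=1 if type j appears at least once. P(Xⱼ=1) = 1 − ((7−1)/7)^3 = 127/343.
E[#distinct] = 7·127/343 = 127/49.

127/49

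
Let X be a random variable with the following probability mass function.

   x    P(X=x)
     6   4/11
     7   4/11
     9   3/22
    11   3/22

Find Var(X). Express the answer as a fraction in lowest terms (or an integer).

E[X] = (4/11)·6 + (4/11)·7 + (3/22)·9 + (3/22)·11 = 82/11
E[X²] = (4/11)·36 + (4/11)·49 + (3/22)·81 + (3/22)·121 = 643/11
Var(X) = 643/11 − (82/11)² = 349/121

349/121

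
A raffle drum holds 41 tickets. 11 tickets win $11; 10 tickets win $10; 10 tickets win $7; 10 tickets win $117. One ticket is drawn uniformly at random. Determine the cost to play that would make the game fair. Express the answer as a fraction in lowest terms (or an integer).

1461/41 dollars

E[payout] = (11/41)·11 + (10/41)·10 + (10/41)·7 + (10/41)·117 = 1461/41
Fair fee = E[payout] = 1461/41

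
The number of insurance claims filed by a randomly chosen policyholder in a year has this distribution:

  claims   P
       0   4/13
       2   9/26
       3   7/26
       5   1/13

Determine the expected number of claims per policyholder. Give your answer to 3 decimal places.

E[X] = (4/13)·0 + (9/26)·2 + (7/26)·3 + (1/13)·5
     = 49/26 ≈ 1.885

1.885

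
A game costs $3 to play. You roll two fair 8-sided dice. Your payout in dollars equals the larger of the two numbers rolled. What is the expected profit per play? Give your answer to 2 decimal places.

Distribution of the larger of the two numbers rolled: 1 w.p. 1/64, 2 w.p. 3/64, 3 w.p. 5/64, 4 w.p. 7/64, 5 w.p. 9/64, 6 w.p. 11/64, …
E[payout] = (1/64)·1 + (3/64)·2 + (5/64)·3 + (7/64)·4 + (9/64)·5 + (11/64)·6 + (13/64)·7 + (15/64)·8 = 93/16
Expected profit = 93/16 − 3 = 45/16 ≈ $2.81

$2.81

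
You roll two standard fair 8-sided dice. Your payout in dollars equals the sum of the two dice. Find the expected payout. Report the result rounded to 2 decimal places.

$9.00

Distribution of the sum of the two dice: 2 w.p. 1/64, 3 w.p. 1/32, 4 w.p. 3/64, 5 w.p. 1/16, 6 w.p. 5/64, 7 w.p. 3/32, …
E[payout] = (1/64)·2 + (1/32)·3 + (3/64)·4 + (1/16)·5 + (5/64)·6 + (3/32)·7 + (7/64)·8 + (1/8)·9 + (7/64)·10 + (3/32)·11 + (5/64)·12 + (1/16)·13 + (3/64)·14 + (1/32)·15 + (1/64)·16 = 9
≈ $9.00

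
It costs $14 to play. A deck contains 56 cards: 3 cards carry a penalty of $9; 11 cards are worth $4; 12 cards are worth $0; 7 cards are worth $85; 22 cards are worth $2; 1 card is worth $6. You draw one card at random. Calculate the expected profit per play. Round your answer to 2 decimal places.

-$2.18

E[payout] = (3/56)·(-9) + (11/56)·4 + (12/56)·0 + (7/56)·85 + (22/56)·2 + (1/56)·6 = 331/28
Expected profit = 331/28 − 14 = -61/28 ≈ -$2.18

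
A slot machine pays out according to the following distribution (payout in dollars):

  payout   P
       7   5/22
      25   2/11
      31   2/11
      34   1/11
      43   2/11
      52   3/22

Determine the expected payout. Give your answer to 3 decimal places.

$29.773

E[X] = (5/22)·7 + (2/11)·25 + (2/11)·31 + (1/11)·34 + (2/11)·43 + (3/22)·52
     = 655/22 ≈ 29.773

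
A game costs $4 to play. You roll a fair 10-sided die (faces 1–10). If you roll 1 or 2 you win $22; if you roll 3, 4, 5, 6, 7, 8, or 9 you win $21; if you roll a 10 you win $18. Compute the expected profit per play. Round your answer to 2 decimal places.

$16.90

E[payout] = (1/10)·18 + (7/10)·21 + (1/5)·22 = 209/10
Expected profit = 209/10 − 4 = 169/10 ≈ $16.90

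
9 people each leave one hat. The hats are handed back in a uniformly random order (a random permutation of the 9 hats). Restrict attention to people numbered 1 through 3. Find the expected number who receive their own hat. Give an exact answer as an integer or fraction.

Let Xᵢ = 1 if person i gets their own hat. For each i, P(Xᵢ=1) = 1/9.
By linearity of expectation, E[X₁+…+X_3] = 3·(1/9) = 1/3.

1/3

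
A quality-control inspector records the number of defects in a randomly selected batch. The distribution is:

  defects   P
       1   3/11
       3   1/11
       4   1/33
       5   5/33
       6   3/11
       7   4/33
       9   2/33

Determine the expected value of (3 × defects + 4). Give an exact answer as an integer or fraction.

191/11

E[3x+4] = (3/11)·7 + (1/11)·13 + (1/33)·16 + (5/33)·19 + (3/11)·22 + (4/33)·25 + (2/33)·31
     = 191/11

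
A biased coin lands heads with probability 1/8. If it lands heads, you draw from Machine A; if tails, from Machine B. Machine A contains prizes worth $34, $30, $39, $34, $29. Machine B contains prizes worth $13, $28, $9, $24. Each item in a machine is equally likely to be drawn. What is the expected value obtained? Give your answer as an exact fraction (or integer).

E[X | Machine A] = (34 + 30 + 39 + 34 + 29)/5 = 166/5
E[X | Machine B] = (13 + 28 + 9 + 24)/4 = 37/2
E[X] = (1/8)·166/5 + (7/8)·37/2 = 1627/80

1627/80 dollars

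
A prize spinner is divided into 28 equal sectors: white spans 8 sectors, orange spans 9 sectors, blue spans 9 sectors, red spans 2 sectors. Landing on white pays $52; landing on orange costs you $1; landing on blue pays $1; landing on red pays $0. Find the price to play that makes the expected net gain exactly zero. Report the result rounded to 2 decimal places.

$14.86

E[payout] = (8/28)·52 + (9/28)·(-1) + (9/28)·1 + (2/28)·0 = 104/7
Fair fee = E[payout] = 104/7 ≈ $14.86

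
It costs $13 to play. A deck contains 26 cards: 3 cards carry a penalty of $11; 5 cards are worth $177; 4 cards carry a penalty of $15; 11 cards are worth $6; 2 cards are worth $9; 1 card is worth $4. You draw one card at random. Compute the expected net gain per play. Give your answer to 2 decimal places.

$20.85

E[payout] = (3/26)·(-11) + (5/26)·177 + (4/26)·(-15) + (11/26)·6 + (2/26)·9 + (1/26)·4 = 440/13
Expected profit = 440/13 − 13 = 271/13 ≈ $20.85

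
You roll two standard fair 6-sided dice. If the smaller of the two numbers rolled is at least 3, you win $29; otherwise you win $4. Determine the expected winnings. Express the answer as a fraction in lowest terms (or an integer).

136/9 dollars

E[payout] = (5/9)·4 + (4/9)·29 = 136/9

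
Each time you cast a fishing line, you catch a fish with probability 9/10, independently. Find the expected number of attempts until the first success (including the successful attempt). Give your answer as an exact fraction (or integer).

For a geometric distribution, E[trials] = 1/p = 1/(9/10) = 10/9.

10/9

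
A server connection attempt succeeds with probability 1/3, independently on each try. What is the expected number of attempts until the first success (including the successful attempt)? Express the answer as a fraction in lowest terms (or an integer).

3

For a geometric distribution, E[trials] = 1/p = 1/(1/3) = 3.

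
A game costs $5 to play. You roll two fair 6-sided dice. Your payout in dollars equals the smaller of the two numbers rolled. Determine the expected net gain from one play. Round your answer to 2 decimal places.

-$2.47

Distribution of the smaller of the two numbers rolled: 1 w.p. 11/36, 2 w.p. 1/4, 3 w.p. 7/36, 4 w.p. 5/36, 5 w.p. 1/12, 6 w.p. 1/36
E[payout] = (11/36)·1 + (1/4)·2 + (7/36)·3 + (5/36)·4 + (1/12)·5 + (1/36)·6 = 91/36
Expected profit = 91/36 − 5 = -89/36 ≈ -$2.47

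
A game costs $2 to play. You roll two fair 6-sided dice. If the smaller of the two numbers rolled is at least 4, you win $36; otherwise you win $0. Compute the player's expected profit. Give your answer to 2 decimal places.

$7.00

E[payout] = (3/4)·0 + (1/4)·36 = 9
Expected profit = 9 − 2 = 7 ≈ $7.00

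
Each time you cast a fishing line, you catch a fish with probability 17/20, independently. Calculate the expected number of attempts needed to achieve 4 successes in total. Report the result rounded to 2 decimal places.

By linearity (sum of 4 independent geometric waits), E[trials] = 4/p = 4/(17/20) = 80/17.
≈ 4.71

4.71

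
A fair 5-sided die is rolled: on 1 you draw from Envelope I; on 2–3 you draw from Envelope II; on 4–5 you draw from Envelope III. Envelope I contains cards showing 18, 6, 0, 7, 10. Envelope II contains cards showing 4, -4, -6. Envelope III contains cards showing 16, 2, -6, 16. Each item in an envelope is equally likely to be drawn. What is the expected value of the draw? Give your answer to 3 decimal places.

3.640

E[X | Envelope I] = (18 + 6 + 0 + 7 + 10)/5 = 41/5
E[X | Envelope II] = (4 − 4 − 6)/3 = -2
E[X | Envelope III] = (16 + 2 − 6 + 16)/4 = 7
E[X] = (1/5)·41/5 + (2/5)·(-2) + (2/5)·7 = 91/25 ≈ 3.640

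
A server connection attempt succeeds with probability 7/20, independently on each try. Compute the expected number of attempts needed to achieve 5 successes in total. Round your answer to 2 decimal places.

By linearity (sum of 5 independent geometric waits), E[trials] = 5/p = 5/(7/20) = 100/7.
≈ 14.29

14.29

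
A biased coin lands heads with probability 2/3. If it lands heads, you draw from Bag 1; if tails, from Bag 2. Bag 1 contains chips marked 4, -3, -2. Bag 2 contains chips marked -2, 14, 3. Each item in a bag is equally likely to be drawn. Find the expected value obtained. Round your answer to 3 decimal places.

1.444

E[X | Bag 1] = (4 − 3 − 2)/3 = -1/3
E[X | Bag 2] = (-2 + 14 + 3)/3 = 5
E[X] = (2/3)·(-1/3) + (1/3)·5 = 13/9 ≈ 1.444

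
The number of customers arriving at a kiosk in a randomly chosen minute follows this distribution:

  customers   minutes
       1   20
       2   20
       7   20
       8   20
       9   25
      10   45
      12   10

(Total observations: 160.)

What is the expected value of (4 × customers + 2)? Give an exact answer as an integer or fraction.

Total = 160, so P(customers=1) = 20/160, etc.
E[4x+2] = (1/8)·6 + (1/8)·10 + (1/8)·30 + (1/8)·34 + (5/32)·38 + (9/32)·42 + (1/16)·50
     = 247/8

247/8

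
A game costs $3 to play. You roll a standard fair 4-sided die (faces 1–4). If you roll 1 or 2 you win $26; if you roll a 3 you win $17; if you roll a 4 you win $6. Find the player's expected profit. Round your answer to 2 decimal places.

$15.75

E[payout] = (1/4)·6 + (1/4)·17 + (1/2)·26 = 75/4
Expected profit = 75/4 − 3 = 63/4 ≈ $15.75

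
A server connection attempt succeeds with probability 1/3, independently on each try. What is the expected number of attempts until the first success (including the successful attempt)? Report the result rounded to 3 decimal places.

For a geometric distribution, E[trials] = 1/p = 1/(1/3) = 3.
≈ 3.000

3.000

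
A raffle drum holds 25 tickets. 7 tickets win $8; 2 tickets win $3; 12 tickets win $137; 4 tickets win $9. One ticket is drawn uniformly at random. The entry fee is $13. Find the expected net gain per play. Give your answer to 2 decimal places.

E[payout] = (7/25)·8 + (2/25)·3 + (12/25)·137 + (4/25)·9 = 1742/25
Expected profit = 1742/25 − 13 = 1417/25 ≈ $56.68

$56.68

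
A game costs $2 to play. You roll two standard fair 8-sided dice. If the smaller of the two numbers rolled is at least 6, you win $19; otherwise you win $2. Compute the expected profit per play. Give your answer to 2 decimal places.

E[payout] = (55/64)·2 + (9/64)·19 = 281/64
Expected profit = 281/64 − 2 = 153/64 ≈ $2.39

$2.39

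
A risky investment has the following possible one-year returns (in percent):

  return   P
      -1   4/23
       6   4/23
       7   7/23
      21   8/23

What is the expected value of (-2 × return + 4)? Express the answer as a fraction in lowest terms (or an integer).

E[-2x+4] = (4/23)·6 + (4/23)·(-8) + (7/23)·(-10) + (8/23)·(-38)
     = -382/23

-382/23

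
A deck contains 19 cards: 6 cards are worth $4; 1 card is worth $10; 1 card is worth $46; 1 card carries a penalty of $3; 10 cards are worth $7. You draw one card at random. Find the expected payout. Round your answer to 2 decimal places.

$7.74

E[payout] = (6/19)·4 + (1/19)·10 + (1/19)·46 + (1/19)·(-3) + (10/19)·7 = 147/19
≈ $7.74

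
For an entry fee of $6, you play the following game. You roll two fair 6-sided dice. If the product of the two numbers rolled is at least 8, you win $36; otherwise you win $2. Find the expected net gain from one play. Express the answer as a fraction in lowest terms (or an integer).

E[payout] = (7/18)·2 + (11/18)·36 = 205/9
Expected profit = 205/9 − 6 = 151/9

151/9 dollars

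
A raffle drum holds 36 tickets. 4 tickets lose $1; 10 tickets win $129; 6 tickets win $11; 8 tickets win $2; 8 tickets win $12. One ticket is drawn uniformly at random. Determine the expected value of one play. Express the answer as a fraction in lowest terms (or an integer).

E[payout] = (4/36)·(-1) + (10/36)·129 + (6/36)·11 + (8/36)·2 + (8/36)·12 = 122/3

122/3 dollars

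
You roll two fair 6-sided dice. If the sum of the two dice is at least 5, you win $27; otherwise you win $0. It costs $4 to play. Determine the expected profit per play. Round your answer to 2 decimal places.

$18.50

E[payout] = (1/6)·0 + (5/6)·27 = 45/2
Expected profit = 45/2 − 4 = 37/2 ≈ $18.50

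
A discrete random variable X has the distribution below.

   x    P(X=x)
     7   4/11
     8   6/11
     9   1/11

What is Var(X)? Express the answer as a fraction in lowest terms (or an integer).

E[X] = (4/11)·7 + (6/11)·8 + (1/11)·9 = 85/11
E[X²] = (4/11)·49 + (6/11)·64 + (1/11)·81 = 661/11
Var(X) = 661/11 − (85/11)² = 46/121

46/121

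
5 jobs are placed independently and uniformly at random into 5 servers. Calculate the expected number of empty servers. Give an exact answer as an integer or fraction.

Let Xⱼ=1 if server j is empty. P(Xⱼ=1) = ((5-1)/5)^5 = 1024/3125.
By linearity, E[#empty] = 5·1024/3125 = 1024/625.

1024/625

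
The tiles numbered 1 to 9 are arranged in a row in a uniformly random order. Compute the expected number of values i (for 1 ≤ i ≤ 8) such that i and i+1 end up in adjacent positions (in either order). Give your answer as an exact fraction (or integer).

For each i ∈ {1,…,8}, let Xᵢ = 1 if i and i+1 are adjacent. P(Xᵢ=1) = 2·(9−1)!/9! = 2/9.
By linearity, E[ΣXᵢ] = (8)·(2/9) = 16/9.

16/9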